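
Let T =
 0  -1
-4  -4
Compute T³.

T² = [[4, 4], [16, 20]]
T³ = [[-16, -20], [-80, -96]]

[[-16, -20], [-80, -96]]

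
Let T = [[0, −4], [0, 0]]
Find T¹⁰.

[[0, 0], [0, 0]]

T is strictly triangular, hence nilpotent: T² = 0, so T¹⁰ = 0.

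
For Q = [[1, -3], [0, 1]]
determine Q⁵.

[[1, -15], [0, 1]]

Q = I + N where N = [[0, -3], [0, 0]] is strictly upper-triangular, so N² = 0.
(I + N)⁵ = I + 5·N = [[1, -15], [0, 1]].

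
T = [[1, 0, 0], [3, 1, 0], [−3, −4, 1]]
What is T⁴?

T = I + N where N = [[0, 0, 0], [3, 0, 0], [−3, −4, 0]] is strictly lower-triangular, so N³ = 0.
(I + N)⁴ = I + 4·N + 6·N² = [[1, 0, 0], [12, 1, 0], [−84, −16, 1]].

[[1, 0, 0], [12, 1, 0], [−84, −16, 1]]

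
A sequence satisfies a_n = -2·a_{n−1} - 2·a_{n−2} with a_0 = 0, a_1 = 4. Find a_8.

With companion matrix T = [[-2, -2], [1, 0]], [a_n, a_{n−1}]ᵀ = T·[a_{n−1}, a_{n−2}]ᵀ, so [a_8, a_7]ᵀ = T⁷·[a_1, a_0]ᵀ.
T⁷ = [[0, 16], [-8, -16]], giving [a_8, a_7]ᵀ = [[0], [-32]].

0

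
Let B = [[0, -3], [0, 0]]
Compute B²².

B is strictly triangular, hence nilpotent: B² = 0, so B²² = 0.

[[0, 0], [0, 0]]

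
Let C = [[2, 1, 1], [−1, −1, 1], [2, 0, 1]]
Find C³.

[[17, 4, 10], [0, 1, 0], [16, 4, 11]]

C² = [[5, 1, 4], [1, 0, −1], [6, 2, 3]]
C³ = [[17, 4, 10], [0, 1, 0], [16, 4, 11]]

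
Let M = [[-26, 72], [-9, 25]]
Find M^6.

tr M = -1 and det M = -2, so the characteristic polynomial is λ² − (-1)λ + (-2) with roots -2 and 1.
Eigenvectors give P = [[3, -8], [1, -3]] with P⁻¹ = [[3, -8], [1, -3]], and M = P·diag(-2, 1)·P⁻¹.
Then M^6 = P·diag(64, 1)·P⁻¹ = [[192, -8], [64, -3]] · [[3, -8], [1, -3]] = [[568, -1512], [189, -503]].

[[568, -1512], [189, -503]]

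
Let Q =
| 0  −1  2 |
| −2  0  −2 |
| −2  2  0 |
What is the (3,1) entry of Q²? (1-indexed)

−4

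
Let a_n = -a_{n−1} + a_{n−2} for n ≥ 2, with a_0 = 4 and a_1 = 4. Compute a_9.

With companion matrix Q = [[-1, 1], [1, 0]], [a_n, a_{n−1}]ᵀ = Q·[a_{n−1}, a_{n−2}]ᵀ, so [a_9, a_8]ᵀ = Q⁸·[a_1, a_0]ᵀ.
Q⁸ = [[34, -21], [-21, 13]], giving [a_9, a_8]ᵀ = [[52], [-32]].

52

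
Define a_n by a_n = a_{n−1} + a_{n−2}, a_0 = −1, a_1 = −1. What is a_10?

−89

With companion matrix C = [[1, 1], [1, 0]], [a_n, a_{n−1}]ᵀ = C·[a_{n−1}, a_{n−2}]ᵀ, so [a_10, a_9]ᵀ = C⁹·[a_1, a_0]ᵀ.
C⁹ = [[55, 34], [34, 21]], giving [a_10, a_9]ᵀ = [[−89], [−55]].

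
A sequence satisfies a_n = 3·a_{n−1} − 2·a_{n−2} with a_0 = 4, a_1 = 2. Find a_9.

−1018

With companion matrix M = [[3, −2], [1, 0]], [a_n, a_{n−1}]ᵀ = M·[a_{n−1}, a_{n−2}]ᵀ, so [a_9, a_8]ᵀ = M⁸·[a_1, a_0]ᵀ.
M⁸ = [[511, −510], [255, −254]], giving [a_9, a_8]ᵀ = [[−1018], [−506]].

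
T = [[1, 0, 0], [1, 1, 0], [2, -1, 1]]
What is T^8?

[[1, 0, 0], [8, 1, 0], [-12, -8, 1]]

T = I + N where N = [[0, 0, 0], [1, 0, 0], [2, -1, 0]] is strictly lower-triangular, so N^3 = 0.
(I + N)^8 = I + 8·N + 28·N^2 = [[1, 0, 0], [8, 1, 0], [-12, -8, 1]].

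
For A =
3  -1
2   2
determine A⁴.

A² = [[7, -5], [10, 2]]
A³ = [[11, -17], [34, -6]]
A⁴ = [[-1, -45], [90, -46]]

[[-1, -45], [90, -46]]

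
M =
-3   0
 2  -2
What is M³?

[[-27, 0], [38, -8]]

M² = [[9, 0], [-10, 4]]
M³ = [[-27, 0], [38, -8]]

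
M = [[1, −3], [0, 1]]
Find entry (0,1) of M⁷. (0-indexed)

M = I + N where N = [[0, −3], [0, 0]] is strictly upper-triangular, so N² = 0.
(I + N)⁷ = I + 7·N = [[1, −21], [0, 1]].

−21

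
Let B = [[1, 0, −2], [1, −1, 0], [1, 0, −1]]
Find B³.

B² = [[−1, 0, 0], [0, 1, −2], [0, 0, −1]]
B³ = [[−1, 0, 2], [−1, −1, 2], [−1, 0, 1]]

[[−1, 0, 2], [−1, −1, 2], [−1, 0, 1]]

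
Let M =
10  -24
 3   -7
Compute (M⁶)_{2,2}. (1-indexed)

-503

tr M = 3 and det M = 2, so the characteristic polynomial is λ² − (3)λ + (2) with roots 1 and 2.
Eigenvectors give P = [[-8, 3], [-3, 1]] with P⁻¹ = [[1, -3], [3, -8]], and M = P·diag(1, 2)·P⁻¹.
Then M⁶ = P·diag(1, 64)·P⁻¹ = [[-8, 192], [-3, 64]] · [[1, -3], [3, -8]] = [[568, -1512], [189, -503]].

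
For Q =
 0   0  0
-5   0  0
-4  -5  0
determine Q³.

Q is strictly triangular, hence nilpotent: Q³ = 0, so Q³ = 0.

[[0, 0, 0], [0, 0, 0], [0, 0, 0]]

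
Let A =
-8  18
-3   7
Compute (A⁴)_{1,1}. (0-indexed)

-29

tr A = -1 and det A = -2, so the characteristic polynomial is λ² − (-1)λ + (-2) with roots -2 and 1.
Eigenvectors give P = [[3, -2], [1, -1]] with P⁻¹ = [[1, -2], [1, -3]], and A = P·diag(-2, 1)·P⁻¹.
Then A⁴ = P·diag(16, 1)·P⁻¹ = [[48, -2], [16, -1]] · [[1, -2], [1, -3]] = [[46, -90], [15, -29]].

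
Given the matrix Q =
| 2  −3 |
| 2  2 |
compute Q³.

Q² = [[−2, −12], [8, −2]]
Q³ = [[−28, −18], [12, −28]]

[[−28, −18], [12, −28]]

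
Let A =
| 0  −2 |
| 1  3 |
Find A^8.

[[−254, −510], [255, 511]]

tr A = 3 and det A = 2, so the characteristic polynomial is λ² − (3)λ + (2) with roots 1 and 2.
Eigenvectors give P = [[2, −1], [−1, 1]] with P⁻¹ = [[1, 1], [1, 2]], and A = P·diag(1, 2)·P⁻¹.
Then A^8 = P·diag(1, 256)·P⁻¹ = [[2, −256], [−1, 256]] · [[1, 1], [1, 2]] = [[−254, −510], [255, 511]].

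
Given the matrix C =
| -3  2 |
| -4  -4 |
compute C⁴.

C² = [[1, -14], [28, 8]]
C³ = [[53, 58], [-116, 24]]
C⁴ = [[-391, -126], [252, -328]]

[[-391, -126], [252, -328]]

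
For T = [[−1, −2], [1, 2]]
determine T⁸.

[[−1, −2], [1, 2]]

T² = T (a projection; rank 1, trace 1), so T⁸ = T.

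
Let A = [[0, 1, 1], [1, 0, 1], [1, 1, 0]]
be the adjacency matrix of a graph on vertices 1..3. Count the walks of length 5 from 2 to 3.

The number of length-5 walks from vertex 2 to vertex 3 is entry (2,3) of A^5, where A is the adjacency matrix.
A^2 = [[2, 1, 1], [1, 2, 1], [1, 1, 2]]
A^3 = [[2, 3, 3], [3, 2, 3], [3, 3, 2]]
A^4 = [[6, 5, 5], [5, 6, 5], [5, 5, 6]]
A^5 = [[10, 11, 11], [11, 10, 11], [11, 11, 10]]

11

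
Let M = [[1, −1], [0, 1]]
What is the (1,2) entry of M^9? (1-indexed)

−9

M = I + N where N = [[0, −1], [0, 0]] is strictly upper-triangular, so N^2 = 0.
(I + N)^9 = I + 9·N = [[1, −9], [0, 1]].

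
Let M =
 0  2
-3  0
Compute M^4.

M^2 = [[-6, 0], [0, -6]]
M^3 = [[0, -12], [18, 0]]
M^4 = [[36, 0], [0, 36]]

[[36, 0], [0, 36]]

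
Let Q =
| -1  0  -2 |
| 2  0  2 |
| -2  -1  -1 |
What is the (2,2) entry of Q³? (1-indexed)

6

Q² = [[5, 2, 4], [-6, -2, -6], [2, 1, 3]]
Q³ = [[-9, -4, -10], [14, 6, 14], [-6, -3, -5]]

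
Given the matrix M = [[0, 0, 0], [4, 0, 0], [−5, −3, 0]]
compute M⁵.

[[0, 0, 0], [0, 0, 0], [0, 0, 0]]

M is strictly triangular, hence nilpotent: M³ = 0, so M⁵ = 0.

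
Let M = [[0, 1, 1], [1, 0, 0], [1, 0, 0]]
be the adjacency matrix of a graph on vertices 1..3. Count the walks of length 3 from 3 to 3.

The number of length-3 walks from vertex 3 to vertex 3 is entry (3,3) of M³, where M is the adjacency matrix.
M² = [[2, 0, 0], [0, 1, 1], [0, 1, 1]]
M³ = [[0, 2, 2], [2, 0, 0], [2, 0, 0]]

0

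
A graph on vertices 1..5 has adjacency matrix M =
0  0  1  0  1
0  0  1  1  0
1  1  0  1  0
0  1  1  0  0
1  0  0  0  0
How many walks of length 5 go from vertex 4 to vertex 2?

The number of length-5 walks from vertex 4 to vertex 2 is entry (4,2) of M^5, where M is the adjacency matrix.
M^2 = [[2, 1, 0, 1, 0], [1, 2, 1, 1, 0], [0, 1, 3, 1, 1], [1, 1, 1, 2, 0], [0, 0, 1, 0, 1]]
M^3 = [[0, 1, 4, 1, 2], [1, 2, 4, 3, 1], [4, 4, 2, 4, 0], [1, 3, 4, 2, 1], [2, 1, 0, 1, 0]]
M^4 = [[6, 5, 2, 5, 0], [5, 7, 6, 6, 1], [2, 6, 12, 6, 4], [5, 6, 6, 7, 1], [0, 1, 4, 1, 2]]
M^5 = [[2, 7, 16, 7, 6], [7, 12, 18, 13, 5], [16, 18, 14, 18, 2], [7, 13, 18, 12, 5], [6, 5, 2, 5, 0]]

13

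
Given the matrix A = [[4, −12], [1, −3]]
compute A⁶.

[[4, −12], [1, −3]]

A² = A (a projection; rank 1, trace 1), so A⁶ = A.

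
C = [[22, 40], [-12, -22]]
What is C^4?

[[16, 0], [0, 16]]

tr C = 0 and det C = -4, so the characteristic polynomial is λ² − (0)λ + (-4) with roots 2 and -2.
Eigenvectors give P = [[-2, -5], [1, 3]] with P⁻¹ = [[-3, -5], [1, 2]], and C = P·diag(2, -2)·P⁻¹.
Then C^4 = P·diag(16, 16)·P⁻¹ = [[-32, -80], [16, 48]] · [[-3, -5], [1, 2]] = [[16, 0], [0, 16]].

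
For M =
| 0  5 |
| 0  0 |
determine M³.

[[0, 0], [0, 0]]

M is strictly triangular, hence nilpotent: M² = 0, so M³ = 0.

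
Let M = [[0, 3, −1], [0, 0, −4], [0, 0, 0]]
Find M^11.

[[0, 0, 0], [0, 0, 0], [0, 0, 0]]

M is strictly triangular, hence nilpotent: M^3 = 0, so M^11 = 0.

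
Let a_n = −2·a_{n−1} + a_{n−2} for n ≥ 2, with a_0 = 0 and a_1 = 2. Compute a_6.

With companion matrix C = [[−2, 1], [1, 0]], [a_n, a_{n−1}]ᵀ = C·[a_{n−1}, a_{n−2}]ᵀ, so [a_6, a_5]ᵀ = C⁵·[a_1, a_0]ᵀ.
C⁵ = [[−70, 29], [29, −12]], giving [a_6, a_5]ᵀ = [[−140], [58]].

−140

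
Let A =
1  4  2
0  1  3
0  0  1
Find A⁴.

A = I + N where N = [[0, 4, 2], [0, 0, 3], [0, 0, 0]] is strictly upper-triangular, so N³ = 0.
(I + N)⁴ = I + 4·N + 6·N² = [[1, 16, 80], [0, 1, 12], [0, 0, 1]].

[[1, 16, 80], [0, 1, 12], [0, 0, 1]]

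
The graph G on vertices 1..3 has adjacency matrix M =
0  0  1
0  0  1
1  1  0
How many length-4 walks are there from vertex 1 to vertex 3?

The number of length-4 walks from vertex 1 to vertex 3 is entry (1,3) of M⁴, where M is the adjacency matrix.
M² = [[1, 1, 0], [1, 1, 0], [0, 0, 2]]
M³ = [[0, 0, 2], [0, 0, 2], [2, 2, 0]]
M⁴ = [[2, 2, 0], [2, 2, 0], [0, 0, 4]]

0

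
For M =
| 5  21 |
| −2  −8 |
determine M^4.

[[−89, −315], [30, 106]]

tr M = −3 and det M = 2, so the characteristic polynomial is λ² − (−3)λ + (2) with roots −2 and −1.
Eigenvectors give P = [[3, −7], [−1, 2]] with P⁻¹ = [[−2, −7], [−1, −3]], and M = P·diag(−2, −1)·P⁻¹.
Then M^4 = P·diag(16, 1)·P⁻¹ = [[48, −7], [−16, 2]] · [[−2, −7], [−1, −3]] = [[−89, −315], [30, 106]].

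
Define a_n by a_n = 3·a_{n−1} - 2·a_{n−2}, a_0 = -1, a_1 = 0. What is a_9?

With companion matrix C = [[3, -2], [1, 0]], [a_n, a_{n−1}]ᵀ = C·[a_{n−1}, a_{n−2}]ᵀ, so [a_9, a_8]ᵀ = C^8·[a_1, a_0]ᵀ.
C^8 = [[511, -510], [255, -254]], giving [a_9, a_8]ᵀ = [[510], [254]].

510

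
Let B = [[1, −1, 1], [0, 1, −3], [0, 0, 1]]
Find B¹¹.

[[1, −11, 176], [0, 1, −33], [0, 0, 1]]

B = I + N where N = [[0, −1, 1], [0, 0, −3], [0, 0, 0]] is strictly upper-triangular, so N³ = 0.
(I + N)¹¹ = I + 11·N + 55·N² = [[1, −11, 176], [0, 1, −33], [0, 0, 1]].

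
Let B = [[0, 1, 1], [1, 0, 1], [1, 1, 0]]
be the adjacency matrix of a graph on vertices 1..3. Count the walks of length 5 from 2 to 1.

The number of length-5 walks from vertex 2 to vertex 1 is entry (2,1) of B^5, where B is the adjacency matrix.
B^2 = [[2, 1, 1], [1, 2, 1], [1, 1, 2]]
B^3 = [[2, 3, 3], [3, 2, 3], [3, 3, 2]]
B^4 = [[6, 5, 5], [5, 6, 5], [5, 5, 6]]
B^5 = [[10, 11, 11], [11, 10, 11], [11, 11, 10]]

11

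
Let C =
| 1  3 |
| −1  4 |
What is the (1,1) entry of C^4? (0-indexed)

94

C^2 = [[−2, 15], [−5, 13]]
C^3 = [[−17, 54], [−18, 37]]
C^4 = [[−71, 165], [−55, 94]]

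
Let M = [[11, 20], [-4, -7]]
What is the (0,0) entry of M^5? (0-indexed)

1211

tr M = 4 and det M = 3, so the characteristic polynomial is λ² − (4)λ + (3) with roots 1 and 3.
Eigenvectors give P = [[-2, 5], [1, -2]] with P⁻¹ = [[2, 5], [1, 2]], and M = P·diag(1, 3)·P⁻¹.
Then M^5 = P·diag(1, 243)·P⁻¹ = [[-2, 1215], [1, -486]] · [[2, 5], [1, 2]] = [[1211, 2420], [-484, -967]].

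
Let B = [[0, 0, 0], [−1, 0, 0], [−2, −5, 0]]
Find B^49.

B is strictly triangular, hence nilpotent: B^3 = 0, so B^49 = 0.

[[0, 0, 0], [0, 0, 0], [0, 0, 0]]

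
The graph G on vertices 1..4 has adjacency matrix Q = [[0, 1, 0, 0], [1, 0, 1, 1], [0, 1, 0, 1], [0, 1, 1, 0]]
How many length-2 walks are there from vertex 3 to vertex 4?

1

The number of length-2 walks from vertex 3 to vertex 4 is entry (3,4) of Q², where Q is the adjacency matrix.
Q² = [[1, 0, 1, 1], [0, 3, 1, 1], [1, 1, 2, 1], [1, 1, 1, 2]]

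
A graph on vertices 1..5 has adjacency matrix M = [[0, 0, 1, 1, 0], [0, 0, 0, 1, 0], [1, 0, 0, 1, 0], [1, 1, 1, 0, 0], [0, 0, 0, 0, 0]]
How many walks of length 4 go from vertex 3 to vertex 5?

The number of length-4 walks from vertex 3 to vertex 5 is entry (3,5) of M^4, where M is the adjacency matrix.
M^2 = [[2, 1, 1, 1, 0], [1, 1, 1, 0, 0], [1, 1, 2, 1, 0], [1, 0, 1, 3, 0], [0, 0, 0, 0, 0]]
M^3 = [[2, 1, 3, 4, 0], [1, 0, 1, 3, 0], [3, 1, 2, 4, 0], [4, 3, 4, 2, 0], [0, 0, 0, 0, 0]]
M^4 = [[7, 4, 6, 6, 0], [4, 3, 4, 2, 0], [6, 4, 7, 6, 0], [6, 2, 6, 11, 0], [0, 0, 0, 0, 0]]

0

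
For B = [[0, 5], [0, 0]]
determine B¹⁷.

[[0, 0], [0, 0]]

B is strictly triangular, hence nilpotent: B² = 0, so B¹⁷ = 0.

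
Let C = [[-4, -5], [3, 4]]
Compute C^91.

[[-4, -5], [3, 4]]

C² = I (check: tr C = 0 and det C = -1), so C^91 = C since 91 is odd.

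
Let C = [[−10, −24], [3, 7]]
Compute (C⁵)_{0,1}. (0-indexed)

−744

tr C = −3 and det C = 2, so the characteristic polynomial is λ² − (−3)λ + (2) with roots −1 and −2.
Eigenvectors give P = [[8, −3], [−3, 1]] with P⁻¹ = [[−1, −3], [−3, −8]], and C = P·diag(−1, −2)·P⁻¹.
Then C⁵ = P·diag(−1, −32)·P⁻¹ = [[−8, 96], [3, −32]] · [[−1, −3], [−3, −8]] = [[−280, −744], [93, 247]].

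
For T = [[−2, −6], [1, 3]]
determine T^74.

T² = T (a projection; rank 1, trace 1), so T^74 = T.

[[−2, −6], [1, 3]]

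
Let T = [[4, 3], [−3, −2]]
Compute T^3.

[[10, 9], [−9, −8]]

T^2 = [[7, 6], [−6, −5]]
T^3 = [[10, 9], [−9, −8]]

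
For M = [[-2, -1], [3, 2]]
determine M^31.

M² = I (check: tr M = 0 and det M = -1), so M^31 = M since 31 is odd.

[[-2, -1], [3, 2]]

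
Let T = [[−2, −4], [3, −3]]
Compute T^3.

T^2 = [[−8, 20], [−15, −3]]
T^3 = [[76, −28], [21, 69]]

[[76, −28], [21, 69]]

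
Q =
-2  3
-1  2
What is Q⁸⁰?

[[1, 0], [0, 1]]

Q² = I (check: tr Q = 0 and det Q = -1), so Q⁸⁰ = I since 80 is even.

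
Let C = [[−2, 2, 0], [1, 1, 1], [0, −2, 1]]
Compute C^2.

[[6, −2, 2], [−1, 1, 2], [−2, −4, −1]]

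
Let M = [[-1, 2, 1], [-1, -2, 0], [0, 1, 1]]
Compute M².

[[-1, -5, 0], [3, 2, -1], [-1, -1, 1]]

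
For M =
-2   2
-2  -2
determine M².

[[0, -8], [8, 0]]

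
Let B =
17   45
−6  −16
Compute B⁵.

tr B = 1 and det B = −2, so the characteristic polynomial is λ² − (1)λ + (−2) with roots −1 and 2.
Eigenvectors give P = [[5, 3], [−2, −1]] with P⁻¹ = [[−1, −3], [2, 5]], and B = P·diag(−1, 2)·P⁻¹.
Then B⁵ = P·diag(−1, 32)·P⁻¹ = [[−5, 96], [2, −32]] · [[−1, −3], [2, 5]] = [[197, 495], [−66, −166]].

[[197, 495], [−66, −166]]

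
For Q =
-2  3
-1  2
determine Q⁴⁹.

[[-2, 3], [-1, 2]]

Q² = I (check: tr Q = 0 and det Q = -1), so Q⁴⁹ = Q since 49 is odd.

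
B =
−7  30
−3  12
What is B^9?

[[−172027, 575130], [−57513, 192222]]

tr B = 5 and det B = 6, so the characteristic polynomial is λ² − (5)λ + (6) with roots 2 and 3.
Eigenvectors give P = [[10, 3], [3, 1]] with P⁻¹ = [[1, −3], [−3, 10]], and B = P·diag(2, 3)·P⁻¹.
Then B^9 = P·diag(512, 19683)·P⁻¹ = [[5120, 59049], [1536, 19683]] · [[1, −3], [−3, 10]] = [[−172027, 575130], [−57513, 192222]].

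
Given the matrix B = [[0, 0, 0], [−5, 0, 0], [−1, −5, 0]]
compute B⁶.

B is strictly triangular, hence nilpotent: B³ = 0, so B⁶ = 0.

[[0, 0, 0], [0, 0, 0], [0, 0, 0]]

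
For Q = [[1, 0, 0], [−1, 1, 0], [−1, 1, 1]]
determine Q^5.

[[1, 0, 0], [−5, 1, 0], [−15, 5, 1]]

Q = I + N where N = [[0, 0, 0], [−1, 0, 0], [−1, 1, 0]] is strictly lower-triangular, so N^3 = 0.
(I + N)^5 = I + 5·N + 10·N^2 = [[1, 0, 0], [−5, 1, 0], [−15, 5, 1]].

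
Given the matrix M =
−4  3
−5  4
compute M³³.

M² = I (check: tr M = 0 and det M = −1), so M³³ = M since 33 is odd.

[[−4, 3], [−5, 4]]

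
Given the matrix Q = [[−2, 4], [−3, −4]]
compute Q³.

[[88, 64], [−48, 56]]

Q² = [[−8, −24], [18, 4]]
Q³ = [[88, 64], [−48, 56]]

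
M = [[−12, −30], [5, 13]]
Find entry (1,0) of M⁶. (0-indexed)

665

tr M = 1 and det M = −6, so the characteristic polynomial is λ² − (1)λ + (−6) with roots −2 and 3.
Eigenvectors give P = [[3, −2], [−1, 1]] with P⁻¹ = [[1, 2], [1, 3]], and M = P·diag(−2, 3)·P⁻¹.
Then M⁶ = P·diag(64, 729)·P⁻¹ = [[192, −1458], [−64, 729]] · [[1, 2], [1, 3]] = [[−1266, −3990], [665, 2059]].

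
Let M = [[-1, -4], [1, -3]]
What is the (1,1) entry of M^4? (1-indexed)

M^2 = [[-3, 16], [-4, 5]]
M^3 = [[19, -36], [9, 1]]
M^4 = [[-55, 32], [-8, -39]]

-55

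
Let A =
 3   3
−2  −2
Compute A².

A² = A (a projection; rank 1, trace 1), so A² = A.

[[3, 3], [−2, −2]]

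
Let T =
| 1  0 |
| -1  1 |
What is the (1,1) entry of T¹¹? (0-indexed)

T = I + N where N = [[0, 0], [-1, 0]] is strictly lower-triangular, so N² = 0.
(I + N)¹¹ = I + 11·N = [[1, 0], [-11, 1]].

1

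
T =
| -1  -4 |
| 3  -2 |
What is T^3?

[[47, 20], [-15, 52]]

T^2 = [[-11, 12], [-9, -8]]
T^3 = [[47, 20], [-15, 52]]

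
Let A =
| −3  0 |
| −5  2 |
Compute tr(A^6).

793

tr A = −1 and det A = −6, so the characteristic polynomial is λ² − (−1)λ + (−6) with roots −3 and 2.
Eigenvectors give P = [[1, 0], [1, −1]] with P⁻¹ = [[1, 0], [1, −1]], and A = P·diag(−3, 2)·P⁻¹.
Then A^6 = P·diag(729, 64)·P⁻¹ = [[729, 0], [729, −64]] · [[1, 0], [1, −1]] = [[729, 0], [665, 64]].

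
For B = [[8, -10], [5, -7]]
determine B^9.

[[39878, -40390], [20195, -20707]]

tr B = 1 and det B = -6, so the characteristic polynomial is λ² − (1)λ + (-6) with roots -2 and 3.
Eigenvectors give P = [[-1, 2], [-1, 1]] with P⁻¹ = [[1, -2], [1, -1]], and B = P·diag(-2, 3)·P⁻¹.
Then B^9 = P·diag(-512, 19683)·P⁻¹ = [[512, 39366], [512, 19683]] · [[1, -2], [1, -1]] = [[39878, -40390], [20195, -20707]].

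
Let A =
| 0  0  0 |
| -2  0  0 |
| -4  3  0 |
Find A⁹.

A is strictly triangular, hence nilpotent: A³ = 0, so A⁹ = 0.

[[0, 0, 0], [0, 0, 0], [0, 0, 0]]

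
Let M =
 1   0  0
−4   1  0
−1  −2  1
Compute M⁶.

[[1, 0, 0], [−24, 1, 0], [114, −12, 1]]

M = I + N where N = [[0, 0, 0], [−4, 0, 0], [−1, −2, 0]] is strictly lower-triangular, so N³ = 0.
(I + N)⁶ = I + 6·N + 15·N² = [[1, 0, 0], [−24, 1, 0], [114, −12, 1]].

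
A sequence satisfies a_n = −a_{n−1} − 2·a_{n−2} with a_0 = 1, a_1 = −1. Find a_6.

With companion matrix B = [[−1, −2], [1, 0]], [a_n, a_{n−1}]ᵀ = B·[a_{n−1}, a_{n−2}]ᵀ, so [a_6, a_5]ᵀ = B⁵·[a_1, a_0]ᵀ.
B⁵ = [[−5, 2], [−1, −6]], giving [a_6, a_5]ᵀ = [[7], [−5]].

7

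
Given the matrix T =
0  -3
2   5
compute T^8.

tr T = 5 and det T = 6, so the characteristic polynomial is λ² − (5)λ + (6) with roots 3 and 2.
Eigenvectors give P = [[-1, 3], [1, -2]] with P⁻¹ = [[2, 3], [1, 1]], and T = P·diag(3, 2)·P⁻¹.
Then T^8 = P·diag(6561, 256)·P⁻¹ = [[-6561, 768], [6561, -512]] · [[2, 3], [1, 1]] = [[-12354, -18915], [12610, 19171]].

[[-12354, -18915], [12610, 19171]]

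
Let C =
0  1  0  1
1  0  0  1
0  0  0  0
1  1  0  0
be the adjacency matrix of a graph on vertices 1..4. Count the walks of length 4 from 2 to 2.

The number of length-4 walks from vertex 2 to vertex 2 is entry (2,2) of C^4, where C is the adjacency matrix.
C^2 = [[2, 1, 0, 1], [1, 2, 0, 1], [0, 0, 0, 0], [1, 1, 0, 2]]
C^3 = [[2, 3, 0, 3], [3, 2, 0, 3], [0, 0, 0, 0], [3, 3, 0, 2]]
C^4 = [[6, 5, 0, 5], [5, 6, 0, 5], [0, 0, 0, 0], [5, 5, 0, 6]]

6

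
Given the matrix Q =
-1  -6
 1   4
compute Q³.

tr Q = 3 and det Q = 2, so the characteristic polynomial is λ² − (3)λ + (2) with roots 2 and 1.
Eigenvectors give P = [[2, 3], [-1, -1]] with P⁻¹ = [[-1, -3], [1, 2]], and Q = P·diag(2, 1)·P⁻¹.
Then Q³ = P·diag(8, 1)·P⁻¹ = [[16, 3], [-8, -1]] · [[-1, -3], [1, 2]] = [[-13, -42], [7, 22]].

[[-13, -42], [7, 22]]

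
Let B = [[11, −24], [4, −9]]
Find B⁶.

tr B = 2 and det B = −3, so the characteristic polynomial is λ² − (2)λ + (−3) with roots −1 and 3.
Eigenvectors give P = [[−2, −3], [−1, −1]] with P⁻¹ = [[1, −3], [−1, 2]], and B = P·diag(−1, 3)·P⁻¹.
Then B⁶ = P·diag(1, 729)·P⁻¹ = [[−2, −2187], [−1, −729]] · [[1, −3], [−1, 2]] = [[2185, −4368], [728, −1455]].

[[2185, −4368], [728, −1455]]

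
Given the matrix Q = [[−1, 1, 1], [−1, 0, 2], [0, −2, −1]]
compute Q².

[[0, −3, 0], [1, −5, −3], [2, 2, −3]]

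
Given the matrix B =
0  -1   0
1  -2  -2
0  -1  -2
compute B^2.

[[-1, 2, 2], [-2, 5, 8], [-1, 4, 6]]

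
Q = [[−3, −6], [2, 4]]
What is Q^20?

Q² = Q (a projection; rank 1, trace 1), so Q^20 = Q.

[[−3, −6], [2, 4]]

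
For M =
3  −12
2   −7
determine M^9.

tr M = −4 and det M = 3, so the characteristic polynomial is λ² − (−4)λ + (3) with roots −3 and −1.
Eigenvectors give P = [[2, 3], [1, 1]] with P⁻¹ = [[−1, 3], [1, −2]], and M = P·diag(−3, −1)·P⁻¹.
Then M^9 = P·diag(−19683, −1)·P⁻¹ = [[−39366, −3], [−19683, −1]] · [[−1, 3], [1, −2]] = [[39363, −118092], [19682, −59047]].

[[39363, −118092], [19682, −59047]]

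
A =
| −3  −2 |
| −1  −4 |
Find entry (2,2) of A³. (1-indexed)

−86

A² = [[11, 14], [7, 18]]
A³ = [[−47, −78], [−39, −86]]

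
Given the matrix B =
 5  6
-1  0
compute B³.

[[65, 114], [-19, -30]]

tr B = 5 and det B = 6, so the characteristic polynomial is λ² − (5)λ + (6) with roots 3 and 2.
Eigenvectors give P = [[-3, -2], [1, 1]] with P⁻¹ = [[-1, -2], [1, 3]], and B = P·diag(3, 2)·P⁻¹.
Then B³ = P·diag(27, 8)·P⁻¹ = [[-81, -16], [27, 8]] · [[-1, -2], [1, 3]] = [[65, 114], [-19, -30]].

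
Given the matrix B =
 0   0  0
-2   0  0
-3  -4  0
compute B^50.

B is strictly triangular, hence nilpotent: B^3 = 0, so B^50 = 0.

[[0, 0, 0], [0, 0, 0], [0, 0, 0]]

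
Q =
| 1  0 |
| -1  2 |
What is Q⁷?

tr Q = 3 and det Q = 2, so the characteristic polynomial is λ² − (3)λ + (2) with roots 2 and 1.
Eigenvectors give P = [[0, 1], [-1, 1]] with P⁻¹ = [[1, -1], [1, 0]], and Q = P·diag(2, 1)·P⁻¹.
Then Q⁷ = P·diag(128, 1)·P⁻¹ = [[0, 1], [-128, 1]] · [[1, -1], [1, 0]] = [[1, 0], [-127, 128]].

[[1, 0], [-127, 128]]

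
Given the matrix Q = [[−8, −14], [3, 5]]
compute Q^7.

tr Q = −3 and det Q = 2, so the characteristic polynomial is λ² − (−3)λ + (2) with roots −1 and −2.
Eigenvectors give P = [[−2, 7], [1, −3]] with P⁻¹ = [[3, 7], [1, 2]], and Q = P·diag(−1, −2)·P⁻¹.
Then Q^7 = P·diag(−1, −128)·P⁻¹ = [[2, −896], [−1, 384]] · [[3, 7], [1, 2]] = [[−890, −1778], [381, 761]].

[[−890, −1778], [381, 761]]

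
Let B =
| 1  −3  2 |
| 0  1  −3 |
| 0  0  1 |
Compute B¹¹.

B = I + N where N = [[0, −3, 2], [0, 0, −3], [0, 0, 0]] is strictly upper-triangular, so N³ = 0.
(I + N)¹¹ = I + 11·N + 55·N² = [[1, −33, 517], [0, 1, −33], [0, 0, 1]].

[[1, −33, 517], [0, 1, −33], [0, 0, 1]]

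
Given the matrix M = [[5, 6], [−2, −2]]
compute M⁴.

[[61, 90], [−30, −44]]

tr M = 3 and det M = 2, so the characteristic polynomial is λ² − (3)λ + (2) with roots 2 and 1.
Eigenvectors give P = [[2, 3], [−1, −2]] with P⁻¹ = [[2, 3], [−1, −2]], and M = P·diag(2, 1)·P⁻¹.
Then M⁴ = P·diag(16, 1)·P⁻¹ = [[32, 3], [−16, −2]] · [[2, 3], [−1, −2]] = [[61, 90], [−30, −44]].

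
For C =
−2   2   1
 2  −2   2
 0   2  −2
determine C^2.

[[8, −6, 0], [−8, 12, −6], [4, −8, 8]]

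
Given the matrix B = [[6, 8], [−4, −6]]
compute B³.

[[24, 32], [−16, −24]]

tr B = 0 and det B = −4, so the characteristic polynomial is λ² − (0)λ + (−4) with roots −2 and 2.
Eigenvectors give P = [[−1, 2], [1, −1]] with P⁻¹ = [[1, 2], [1, 1]], and B = P·diag(−2, 2)·P⁻¹.
Then B³ = P·diag(−8, 8)·P⁻¹ = [[8, 16], [−8, −8]] · [[1, 2], [1, 1]] = [[24, 32], [−16, −24]].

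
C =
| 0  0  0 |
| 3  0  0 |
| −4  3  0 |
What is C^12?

[[0, 0, 0], [0, 0, 0], [0, 0, 0]]

C is strictly triangular, hence nilpotent: C^3 = 0, so C^12 = 0.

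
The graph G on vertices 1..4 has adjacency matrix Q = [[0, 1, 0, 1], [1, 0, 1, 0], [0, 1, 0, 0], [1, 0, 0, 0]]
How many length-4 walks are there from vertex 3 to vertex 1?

The number of length-4 walks from vertex 3 to vertex 1 is entry (3,1) of Q⁴, where Q is the adjacency matrix.
Q² = [[2, 0, 1, 0], [0, 2, 0, 1], [1, 0, 1, 0], [0, 1, 0, 1]]
Q³ = [[0, 3, 0, 2], [3, 0, 2, 0], [0, 2, 0, 1], [2, 0, 1, 0]]
Q⁴ = [[5, 0, 3, 0], [0, 5, 0, 3], [3, 0, 2, 0], [0, 3, 0, 2]]

3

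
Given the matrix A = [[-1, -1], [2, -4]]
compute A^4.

tr A = -5 and det A = 6, so the characteristic polynomial is λ² − (-5)λ + (6) with roots -3 and -2.
Eigenvectors give P = [[-1, 1], [-2, 1]] with P⁻¹ = [[1, -1], [2, -1]], and A = P·diag(-3, -2)·P⁻¹.
Then A^4 = P·diag(81, 16)·P⁻¹ = [[-81, 16], [-162, 16]] · [[1, -1], [2, -1]] = [[-49, 65], [-130, 146]].

[[-49, 65], [-130, 146]]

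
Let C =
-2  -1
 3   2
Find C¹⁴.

[[1, 0], [0, 1]]

C² = I (check: tr C = 0 and det C = -1), so C¹⁴ = I since 14 is even.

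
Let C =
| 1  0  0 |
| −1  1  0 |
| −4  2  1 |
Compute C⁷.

C = I + N where N = [[0, 0, 0], [−1, 0, 0], [−4, 2, 0]] is strictly lower-triangular, so N³ = 0.
(I + N)⁷ = I + 7·N + 21·N² = [[1, 0, 0], [−7, 1, 0], [−70, 14, 1]].

[[1, 0, 0], [−7, 1, 0], [−70, 14, 1]]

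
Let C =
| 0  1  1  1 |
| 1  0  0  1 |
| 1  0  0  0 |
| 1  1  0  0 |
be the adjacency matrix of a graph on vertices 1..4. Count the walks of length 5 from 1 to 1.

14

The number of length-5 walks from vertex 1 to vertex 1 is entry (1,1) of C^5, where C is the adjacency matrix.
C^2 = [[3, 1, 0, 1], [1, 2, 1, 1], [0, 1, 1, 1], [1, 1, 1, 2]]
C^3 = [[2, 4, 3, 4], [4, 2, 1, 3], [3, 1, 0, 1], [4, 3, 1, 2]]
C^4 = [[11, 6, 2, 6], [6, 7, 4, 6], [2, 4, 3, 4], [6, 6, 4, 7]]
C^5 = [[14, 17, 11, 17], [17, 12, 6, 13], [11, 6, 2, 6], [17, 13, 6, 12]]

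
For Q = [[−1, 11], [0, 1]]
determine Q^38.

Q² = I (check: tr Q = 0 and det Q = −1), so Q^38 = I since 38 is even.

[[1, 0], [0, 1]]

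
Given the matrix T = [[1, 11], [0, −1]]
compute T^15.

T² = I (check: tr T = 0 and det T = −1), so T^15 = T since 15 is odd.

[[1, 11], [0, −1]]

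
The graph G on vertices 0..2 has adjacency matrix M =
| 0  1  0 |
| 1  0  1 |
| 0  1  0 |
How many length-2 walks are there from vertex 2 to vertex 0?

The number of length-2 walks from vertex 2 to vertex 0 is entry (2,0) of M², where M is the adjacency matrix.
M² = [[1, 0, 1], [0, 2, 0], [1, 0, 1]]

1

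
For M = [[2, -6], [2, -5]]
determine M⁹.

tr M = -3 and det M = 2, so the characteristic polynomial is λ² − (-3)λ + (2) with roots -2 and -1.
Eigenvectors give P = [[-3, 2], [-2, 1]] with P⁻¹ = [[1, -2], [2, -3]], and M = P·diag(-2, -1)·P⁻¹.
Then M⁹ = P·diag(-512, -1)·P⁻¹ = [[1536, -2], [1024, -1]] · [[1, -2], [2, -3]] = [[1532, -3066], [1022, -2045]].

[[1532, -3066], [1022, -2045]]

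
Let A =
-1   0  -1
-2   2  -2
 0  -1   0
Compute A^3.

[[-3, 1, -3], [-10, 14, -10], [2, -6, 2]]

A^2 = [[1, 1, 1], [-2, 6, -2], [2, -2, 2]]
A^3 = [[-3, 1, -3], [-10, 14, -10], [2, -6, 2]]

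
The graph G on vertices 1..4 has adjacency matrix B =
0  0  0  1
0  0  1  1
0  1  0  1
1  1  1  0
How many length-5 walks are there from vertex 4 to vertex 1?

The number of length-5 walks from vertex 4 to vertex 1 is entry (4,1) of B^5, where B is the adjacency matrix.
B^2 = [[1, 1, 1, 0], [1, 2, 1, 1], [1, 1, 2, 1], [0, 1, 1, 3]]
B^3 = [[0, 1, 1, 3], [1, 2, 3, 4], [1, 3, 2, 4], [3, 4, 4, 2]]
B^4 = [[3, 4, 4, 2], [4, 7, 6, 6], [4, 6, 7, 6], [2, 6, 6, 11]]
B^5 = [[2, 6, 6, 11], [6, 12, 13, 17], [6, 13, 12, 17], [11, 17, 17, 14]]

11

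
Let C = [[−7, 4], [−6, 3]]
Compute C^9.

[[−59047, 39364], [−59046, 39363]]

tr C = −4 and det C = 3, so the characteristic polynomial is λ² − (−4)λ + (3) with roots −3 and −1.
Eigenvectors give P = [[1, −2], [1, −3]] with P⁻¹ = [[3, −2], [1, −1]], and C = P·diag(−3, −1)·P⁻¹.
Then C^9 = P·diag(−19683, −1)·P⁻¹ = [[−19683, 2], [−19683, 3]] · [[3, −2], [1, −1]] = [[−59047, 39364], [−59046, 39363]].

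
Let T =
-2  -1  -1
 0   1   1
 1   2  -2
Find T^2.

[[3, -1, 3], [1, 3, -1], [-4, -3, 5]]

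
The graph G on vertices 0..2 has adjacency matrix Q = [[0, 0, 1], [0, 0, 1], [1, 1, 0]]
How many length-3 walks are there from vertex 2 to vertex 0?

The number of length-3 walks from vertex 2 to vertex 0 is entry (2,0) of Q³, where Q is the adjacency matrix.
Q² = [[1, 1, 0], [1, 1, 0], [0, 0, 2]]
Q³ = [[0, 0, 2], [0, 0, 2], [2, 2, 0]]

2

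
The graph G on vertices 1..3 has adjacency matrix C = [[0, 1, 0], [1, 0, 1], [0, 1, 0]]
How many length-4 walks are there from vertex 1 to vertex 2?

The number of length-4 walks from vertex 1 to vertex 2 is entry (1,2) of C^4, where C is the adjacency matrix.
C^2 = [[1, 0, 1], [0, 2, 0], [1, 0, 1]]
C^3 = [[0, 2, 0], [2, 0, 2], [0, 2, 0]]
C^4 = [[2, 0, 2], [0, 4, 0], [2, 0, 2]]

0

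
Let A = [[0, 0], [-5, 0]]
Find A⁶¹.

A is strictly triangular, hence nilpotent: A² = 0, so A⁶¹ = 0.

[[0, 0], [0, 0]]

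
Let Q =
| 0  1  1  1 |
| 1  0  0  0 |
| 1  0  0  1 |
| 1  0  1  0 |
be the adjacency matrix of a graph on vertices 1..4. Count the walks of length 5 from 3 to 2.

The number of length-5 walks from vertex 3 to vertex 2 is entry (3,2) of Q⁵, where Q is the adjacency matrix.
Q² = [[3, 0, 1, 1], [0, 1, 1, 1], [1, 1, 2, 1], [1, 1, 1, 2]]
Q³ = [[2, 3, 4, 4], [3, 0, 1, 1], [4, 1, 2, 3], [4, 1, 3, 2]]
Q⁴ = [[11, 2, 6, 6], [2, 3, 4, 4], [6, 4, 7, 6], [6, 4, 6, 7]]
Q⁵ = [[14, 11, 17, 17], [11, 2, 6, 6], [17, 6, 12, 13], [17, 6, 13, 12]]

6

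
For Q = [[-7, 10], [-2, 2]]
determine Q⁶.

tr Q = -5 and det Q = 6, so the characteristic polynomial is λ² − (-5)λ + (6) with roots -2 and -3.
Eigenvectors give P = [[-2, 5], [-1, 2]] with P⁻¹ = [[2, -5], [1, -2]], and Q = P·diag(-2, -3)·P⁻¹.
Then Q⁶ = P·diag(64, 729)·P⁻¹ = [[-128, 3645], [-64, 1458]] · [[2, -5], [1, -2]] = [[3389, -6650], [1330, -2596]].

[[3389, -6650], [1330, -2596]]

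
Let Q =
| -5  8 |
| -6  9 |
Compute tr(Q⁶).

tr Q = 4 and det Q = 3, so the characteristic polynomial is λ² − (4)λ + (3) with roots 1 and 3.
Eigenvectors give P = [[4, 1], [3, 1]] with P⁻¹ = [[1, -1], [-3, 4]], and Q = P·diag(1, 3)·P⁻¹.
Then Q⁶ = P·diag(1, 729)·P⁻¹ = [[4, 729], [3, 729]] · [[1, -1], [-3, 4]] = [[-2183, 2912], [-2184, 2913]].

730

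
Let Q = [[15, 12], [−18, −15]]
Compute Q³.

tr Q = 0 and det Q = −9, so the characteristic polynomial is λ² − (0)λ + (−9) with roots −3 and 3.
Eigenvectors give P = [[2, −1], [−3, 1]] with P⁻¹ = [[−1, −1], [−3, −2]], and Q = P·diag(−3, 3)·P⁻¹.
Then Q³ = P·diag(−27, 27)·P⁻¹ = [[−54, −27], [81, 27]] · [[−1, −1], [−3, −2]] = [[135, 108], [−162, −135]].

[[135, 108], [−162, −135]]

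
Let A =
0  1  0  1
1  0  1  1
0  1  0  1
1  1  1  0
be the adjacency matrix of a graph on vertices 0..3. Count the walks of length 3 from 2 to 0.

2

The number of length-3 walks from vertex 2 to vertex 0 is entry (2,0) of A^3, where A is the adjacency matrix.
A^2 = [[2, 1, 2, 1], [1, 3, 1, 2], [2, 1, 2, 1], [1, 2, 1, 3]]
A^3 = [[2, 5, 2, 5], [5, 4, 5, 5], [2, 5, 2, 5], [5, 5, 5, 4]]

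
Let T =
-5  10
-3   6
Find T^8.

[[-5, 10], [-3, 6]]

T² = T (a projection; rank 1, trace 1), so T^8 = T.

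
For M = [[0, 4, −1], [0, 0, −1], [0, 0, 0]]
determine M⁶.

M is strictly triangular, hence nilpotent: M³ = 0, so M⁶ = 0.

[[0, 0, 0], [0, 0, 0], [0, 0, 0]]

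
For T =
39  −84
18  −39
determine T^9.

tr T = 0 and det T = −9, so the characteristic polynomial is λ² − (0)λ + (−9) with roots 3 and −3.
Eigenvectors give P = [[7, 2], [3, 1]] with P⁻¹ = [[1, −2], [−3, 7]], and T = P·diag(3, −3)·P⁻¹.
Then T^9 = P·diag(19683, −19683)·P⁻¹ = [[137781, −39366], [59049, −19683]] · [[1, −2], [−3, 7]] = [[255879, −551124], [118098, −255879]].

[[255879, −551124], [118098, −255879]]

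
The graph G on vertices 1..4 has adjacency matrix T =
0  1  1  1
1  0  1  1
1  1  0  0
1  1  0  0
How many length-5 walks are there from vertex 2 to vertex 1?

The number of length-5 walks from vertex 2 to vertex 1 is entry (2,1) of T⁵, where T is the adjacency matrix.
T² = [[3, 2, 1, 1], [2, 3, 1, 1], [1, 1, 2, 2], [1, 1, 2, 2]]
T³ = [[4, 5, 5, 5], [5, 4, 5, 5], [5, 5, 2, 2], [5, 5, 2, 2]]
T⁴ = [[15, 14, 9, 9], [14, 15, 9, 9], [9, 9, 10, 10], [9, 9, 10, 10]]
T⁵ = [[32, 33, 29, 29], [33, 32, 29, 29], [29, 29, 18, 18], [29, 29, 18, 18]]

33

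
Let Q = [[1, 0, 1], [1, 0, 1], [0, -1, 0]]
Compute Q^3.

[[0, -1, 0], [0, -1, 0], [-1, 1, -1]]

Q^2 = [[1, -1, 1], [1, -1, 1], [-1, 0, -1]]
Q^3 = [[0, -1, 0], [0, -1, 0], [-1, 1, -1]]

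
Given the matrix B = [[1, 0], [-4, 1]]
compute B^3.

B = I + N where N = [[0, 0], [-4, 0]] is strictly lower-triangular, so N^2 = 0.
(I + N)^3 = I + 3·N = [[1, 0], [-12, 1]].

[[1, 0], [-12, 1]]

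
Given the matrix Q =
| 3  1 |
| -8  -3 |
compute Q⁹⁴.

Q² = I (check: tr Q = 0 and det Q = -1), so Q⁹⁴ = I since 94 is even.

[[1, 0], [0, 1]]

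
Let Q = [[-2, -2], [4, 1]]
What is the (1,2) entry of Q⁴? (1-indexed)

Q² = [[-4, 2], [-4, -7]]
Q³ = [[16, 10], [-20, 1]]
Q⁴ = [[8, -22], [44, 41]]

-22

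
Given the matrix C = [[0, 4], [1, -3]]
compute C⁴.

[[52, -204], [-51, 205]]

C² = [[4, -12], [-3, 13]]
C³ = [[-12, 52], [13, -51]]
C⁴ = [[52, -204], [-51, 205]]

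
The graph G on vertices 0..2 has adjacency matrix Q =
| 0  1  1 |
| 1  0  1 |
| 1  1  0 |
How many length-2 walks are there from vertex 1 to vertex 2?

1

The number of length-2 walks from vertex 1 to vertex 2 is entry (1,2) of Q^2, where Q is the adjacency matrix.
Q^2 = [[2, 1, 1], [1, 2, 1], [1, 1, 2]]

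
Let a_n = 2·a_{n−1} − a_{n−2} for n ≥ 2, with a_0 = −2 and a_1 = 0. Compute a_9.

With companion matrix A = [[2, −1], [1, 0]], [a_n, a_{n−1}]ᵀ = A·[a_{n−1}, a_{n−2}]ᵀ, so [a_9, a_8]ᵀ = A⁸·[a_1, a_0]ᵀ.
A⁸ = [[9, −8], [8, −7]], giving [a_9, a_8]ᵀ = [[16], [14]].

16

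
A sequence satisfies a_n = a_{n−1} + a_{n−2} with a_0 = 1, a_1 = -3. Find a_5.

With companion matrix B = [[1, 1], [1, 0]], [a_n, a_{n−1}]ᵀ = B·[a_{n−1}, a_{n−2}]ᵀ, so [a_5, a_4]ᵀ = B⁴·[a_1, a_0]ᵀ.
B⁴ = [[5, 3], [3, 2]], giving [a_5, a_4]ᵀ = [[-12], [-7]].

-12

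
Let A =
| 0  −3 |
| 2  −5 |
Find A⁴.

[[−114, 195], [−130, 211]]

tr A = −5 and det A = 6, so the characteristic polynomial is λ² − (−5)λ + (6) with roots −3 and −2.
Eigenvectors give P = [[1, −3], [1, −2]] with P⁻¹ = [[−2, 3], [−1, 1]], and A = P·diag(−3, −2)·P⁻¹.
Then A⁴ = P·diag(81, 16)·P⁻¹ = [[81, −48], [81, −32]] · [[−2, 3], [−1, 1]] = [[−114, 195], [−130, 211]].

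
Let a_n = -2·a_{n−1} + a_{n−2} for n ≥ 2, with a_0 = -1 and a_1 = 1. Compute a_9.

With companion matrix T = [[-2, 1], [1, 0]], [a_n, a_{n−1}]ᵀ = T·[a_{n−1}, a_{n−2}]ᵀ, so [a_9, a_8]ᵀ = T⁸·[a_1, a_0]ᵀ.
T⁸ = [[985, -408], [-408, 169]], giving [a_9, a_8]ᵀ = [[1393], [-577]].

1393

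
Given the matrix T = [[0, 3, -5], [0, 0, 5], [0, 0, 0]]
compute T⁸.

[[0, 0, 0], [0, 0, 0], [0, 0, 0]]

T is strictly triangular, hence nilpotent: T³ = 0, so T⁸ = 0.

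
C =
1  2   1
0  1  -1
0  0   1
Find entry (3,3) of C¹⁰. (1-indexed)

C = I + N where N = [[0, 2, 1], [0, 0, -1], [0, 0, 0]] is strictly upper-triangular, so N³ = 0.
(I + N)¹⁰ = I + 10·N + 45·N² = [[1, 20, -80], [0, 1, -10], [0, 0, 1]].

1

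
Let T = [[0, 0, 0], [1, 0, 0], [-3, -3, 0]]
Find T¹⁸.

T is strictly triangular, hence nilpotent: T³ = 0, so T¹⁸ = 0.

[[0, 0, 0], [0, 0, 0], [0, 0, 0]]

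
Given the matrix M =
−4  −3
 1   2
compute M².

[[13, 6], [−2, 1]]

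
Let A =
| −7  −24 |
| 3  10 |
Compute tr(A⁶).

tr A = 3 and det A = 2, so the characteristic polynomial is λ² − (3)λ + (2) with roots 1 and 2.
Eigenvectors give P = [[3, −8], [−1, 3]] with P⁻¹ = [[3, 8], [1, 3]], and A = P·diag(1, 2)·P⁻¹.
Then A⁶ = P·diag(1, 64)·P⁻¹ = [[3, −512], [−1, 192]] · [[3, 8], [1, 3]] = [[−503, −1512], [189, 568]].

65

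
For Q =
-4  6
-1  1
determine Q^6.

[[190, -378], [63, -125]]

tr Q = -3 and det Q = 2, so the characteristic polynomial is λ² − (-3)λ + (2) with roots -2 and -1.
Eigenvectors give P = [[3, 2], [1, 1]] with P⁻¹ = [[1, -2], [-1, 3]], and Q = P·diag(-2, -1)·P⁻¹.
Then Q^6 = P·diag(64, 1)·P⁻¹ = [[192, 2], [64, 1]] · [[1, -2], [-1, 3]] = [[190, -378], [63, -125]].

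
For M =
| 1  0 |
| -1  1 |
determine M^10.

M = I + N where N = [[0, 0], [-1, 0]] is strictly lower-triangular, so N^2 = 0.
(I + N)^10 = I + 10·N = [[1, 0], [-10, 1]].

[[1, 0], [-10, 1]]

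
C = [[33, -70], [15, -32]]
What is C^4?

tr C = 1 and det C = -6, so the characteristic polynomial is λ² − (1)λ + (-6) with roots -2 and 3.
Eigenvectors give P = [[-2, 7], [-1, 3]] with P⁻¹ = [[3, -7], [1, -2]], and C = P·diag(-2, 3)·P⁻¹.
Then C^4 = P·diag(16, 81)·P⁻¹ = [[-32, 567], [-16, 243]] · [[3, -7], [1, -2]] = [[471, -910], [195, -374]].

[[471, -910], [195, -374]]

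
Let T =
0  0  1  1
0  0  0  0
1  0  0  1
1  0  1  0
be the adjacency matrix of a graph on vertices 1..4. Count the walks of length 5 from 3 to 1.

11

The number of length-5 walks from vertex 3 to vertex 1 is entry (3,1) of T⁵, where T is the adjacency matrix.
T² = [[2, 0, 1, 1], [0, 0, 0, 0], [1, 0, 2, 1], [1, 0, 1, 2]]
T³ = [[2, 0, 3, 3], [0, 0, 0, 0], [3, 0, 2, 3], [3, 0, 3, 2]]
T⁴ = [[6, 0, 5, 5], [0, 0, 0, 0], [5, 0, 6, 5], [5, 0, 5, 6]]
T⁵ = [[10, 0, 11, 11], [0, 0, 0, 0], [11, 0, 10, 11], [11, 0, 11, 10]]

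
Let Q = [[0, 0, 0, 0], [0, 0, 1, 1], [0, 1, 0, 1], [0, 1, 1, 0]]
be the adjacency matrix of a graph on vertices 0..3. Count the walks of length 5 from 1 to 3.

11

The number of length-5 walks from vertex 1 to vertex 3 is entry (1,3) of Q⁵, where Q is the adjacency matrix.
Q² = [[0, 0, 0, 0], [0, 2, 1, 1], [0, 1, 2, 1], [0, 1, 1, 2]]
Q³ = [[0, 0, 0, 0], [0, 2, 3, 3], [0, 3, 2, 3], [0, 3, 3, 2]]
Q⁴ = [[0, 0, 0, 0], [0, 6, 5, 5], [0, 5, 6, 5], [0, 5, 5, 6]]
Q⁵ = [[0, 0, 0, 0], [0, 10, 11, 11], [0, 11, 10, 11], [0, 11, 11, 10]]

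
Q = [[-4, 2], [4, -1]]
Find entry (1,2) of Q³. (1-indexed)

58

Q² = [[24, -10], [-20, 9]]
Q³ = [[-136, 58], [116, -49]]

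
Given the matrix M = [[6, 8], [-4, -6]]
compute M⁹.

[[1536, 2048], [-1024, -1536]]

tr M = 0 and det M = -4, so the characteristic polynomial is λ² − (0)λ + (-4) with roots 2 and -2.
Eigenvectors give P = [[2, -1], [-1, 1]] with P⁻¹ = [[1, 1], [1, 2]], and M = P·diag(2, -2)·P⁻¹.
Then M⁹ = P·diag(512, -512)·P⁻¹ = [[1024, 512], [-512, -512]] · [[1, 1], [1, 2]] = [[1536, 2048], [-1024, -1536]].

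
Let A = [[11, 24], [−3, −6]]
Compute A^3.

tr A = 5 and det A = 6, so the characteristic polynomial is λ² − (5)λ + (6) with roots 2 and 3.
Eigenvectors give P = [[−8, −3], [3, 1]] with P⁻¹ = [[1, 3], [−3, −8]], and A = P·diag(2, 3)·P⁻¹.
Then A^3 = P·diag(8, 27)·P⁻¹ = [[−64, −81], [24, 27]] · [[1, 3], [−3, −8]] = [[179, 456], [−57, −144]].

[[179, 456], [−57, −144]]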